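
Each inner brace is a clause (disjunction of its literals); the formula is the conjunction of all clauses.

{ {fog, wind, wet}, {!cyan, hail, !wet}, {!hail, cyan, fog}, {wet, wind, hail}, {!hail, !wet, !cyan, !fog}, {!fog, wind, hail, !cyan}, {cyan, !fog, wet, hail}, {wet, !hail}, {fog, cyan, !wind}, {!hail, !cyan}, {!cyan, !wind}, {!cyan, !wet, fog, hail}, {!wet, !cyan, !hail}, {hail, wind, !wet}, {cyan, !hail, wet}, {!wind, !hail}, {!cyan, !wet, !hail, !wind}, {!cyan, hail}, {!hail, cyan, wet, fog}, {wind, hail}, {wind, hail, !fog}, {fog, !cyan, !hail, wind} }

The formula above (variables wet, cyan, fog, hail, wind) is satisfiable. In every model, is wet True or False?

True

Suppose wet = false.
Unit clause (!hail) forces hail = false.
Unit clause (wind) forces wind = true.
Unit clause (!cyan) forces cyan = false.
Unit clause (!fog) forces fog = false.
But (fog) is also a unit clause — contradiction.
So every satisfying assignment has wet = True.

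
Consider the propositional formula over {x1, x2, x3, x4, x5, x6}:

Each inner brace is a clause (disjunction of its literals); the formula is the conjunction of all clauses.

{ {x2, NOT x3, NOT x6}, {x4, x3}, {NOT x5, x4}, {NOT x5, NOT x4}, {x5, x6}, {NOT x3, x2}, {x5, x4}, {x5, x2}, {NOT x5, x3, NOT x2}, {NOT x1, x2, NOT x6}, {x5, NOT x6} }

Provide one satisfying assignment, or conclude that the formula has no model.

Try x4 = true.
Unit clause (NOT x5) forces x5 = false.
Unit clause (x6) forces x6 = true.
Now (NOT x6) is unsatisfied and unit — conflict.
Backtrack on x4: now try x4 = false.
Unit clause (x3) forces x3 = true.
Unit clause (NOT x5) forces x5 = false.
Now (x5) is unsatisfied and unit — conflict.
Both values of x4 lead to a conflict.

UNSATISFIABLE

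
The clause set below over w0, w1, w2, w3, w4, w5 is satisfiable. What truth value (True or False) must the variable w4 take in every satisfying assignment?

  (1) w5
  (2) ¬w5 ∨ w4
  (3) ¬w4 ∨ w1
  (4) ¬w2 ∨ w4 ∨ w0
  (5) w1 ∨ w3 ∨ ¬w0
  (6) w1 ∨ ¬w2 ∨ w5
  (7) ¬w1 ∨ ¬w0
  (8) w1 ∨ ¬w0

Suppose w4 = False.
Unit clause (w5) forces w5 = True.
But (¬w5) is also a unit clause — contradiction.
So every satisfying assignment has w4 = True.

True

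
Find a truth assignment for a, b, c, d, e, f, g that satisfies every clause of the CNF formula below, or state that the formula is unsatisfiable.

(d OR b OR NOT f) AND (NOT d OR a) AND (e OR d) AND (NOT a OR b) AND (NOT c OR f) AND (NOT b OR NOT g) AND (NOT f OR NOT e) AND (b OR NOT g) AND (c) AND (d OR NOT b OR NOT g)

a: true,  b: true,  c: true,  d: true,  e: false,  f: true,  g: false

The clause (c) is unit, so c = true.
The clause (f) is unit, so f = true.
The clause (NOT e) is unit, so e = false.
The clause (d) is unit, so d = true.
The clause (a) is unit, so a = true.
The clause (b) is unit, so b = true.
The clause (NOT g) is unit, so g = false.
All clauses are satisfied.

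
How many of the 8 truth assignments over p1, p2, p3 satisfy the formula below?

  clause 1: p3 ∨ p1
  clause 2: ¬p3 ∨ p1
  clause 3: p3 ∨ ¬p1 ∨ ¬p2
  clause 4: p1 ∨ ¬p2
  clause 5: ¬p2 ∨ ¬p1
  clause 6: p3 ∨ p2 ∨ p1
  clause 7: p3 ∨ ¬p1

There are 2^3 = 8 truth assignments over (p1, p2, p3).
Check each against the 7 clauses (columns in the order p1, p2, p3):
  F F F  ✗ fails (p3 ∨ p1)
  F F T  ✗ fails (¬p3 ∨ p1)
  F T F  ✗ fails (p3 ∨ p1)
  F T T  ✗ fails (¬p3 ∨ p1)
  T F F  ✗ fails (p3 ∨ ¬p1)
  T F T  ✓ satisfies all
  T T F  ✗ fails (p3 ∨ ¬p1 ∨ ¬p2)
  T T T  ✗ fails (¬p2 ∨ ¬p1)
1 of the 8 rows is a model.

1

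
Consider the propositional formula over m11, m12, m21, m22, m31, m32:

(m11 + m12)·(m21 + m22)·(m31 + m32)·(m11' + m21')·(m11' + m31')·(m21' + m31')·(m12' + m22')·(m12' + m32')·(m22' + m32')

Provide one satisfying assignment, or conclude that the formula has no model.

Case m11 = 1:
(m21') alone gives m21 = 0.
(m22) alone gives m22 = 1.
(m31') alone gives m31 = 0.
(m32) alone gives m32 = 1.
That conflicts with the unit clause (m32').
That branch fails; take m11 = 0 instead.
(m12) alone gives m12 = 1.
(m22') alone gives m22 = 0.
(m21) alone gives m21 = 1.
(m31') alone gives m31 = 0.
(m32) alone gives m32 = 1.
That conflicts with the unit clause (m32').
Either choice for m11 ends in contradiction.

UNSATISFIABLE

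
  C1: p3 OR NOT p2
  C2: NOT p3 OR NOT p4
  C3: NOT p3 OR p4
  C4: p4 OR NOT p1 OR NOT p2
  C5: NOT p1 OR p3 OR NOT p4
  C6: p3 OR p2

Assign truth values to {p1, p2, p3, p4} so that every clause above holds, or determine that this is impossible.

Branch on p3: set p3 = true.
(NOT p4) alone gives p4 = false.
But (p4) is also a unit clause — contradiction.
Backtrack on p3: now try p3 = false.
(NOT p2) alone gives p2 = false.
But (p2) is also a unit clause — contradiction.
Either choice for p3 ends in contradiction.

UNSATISFIABLE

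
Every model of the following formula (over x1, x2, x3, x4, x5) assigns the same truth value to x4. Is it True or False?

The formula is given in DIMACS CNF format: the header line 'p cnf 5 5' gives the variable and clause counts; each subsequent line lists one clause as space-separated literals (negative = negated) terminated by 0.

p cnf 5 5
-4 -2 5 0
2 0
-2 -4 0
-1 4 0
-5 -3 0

False

Suppose x4 = True.
(x2) alone gives x2 = True.
That conflicts with the unit clause (¬x2).
So every satisfying assignment has x4 = False.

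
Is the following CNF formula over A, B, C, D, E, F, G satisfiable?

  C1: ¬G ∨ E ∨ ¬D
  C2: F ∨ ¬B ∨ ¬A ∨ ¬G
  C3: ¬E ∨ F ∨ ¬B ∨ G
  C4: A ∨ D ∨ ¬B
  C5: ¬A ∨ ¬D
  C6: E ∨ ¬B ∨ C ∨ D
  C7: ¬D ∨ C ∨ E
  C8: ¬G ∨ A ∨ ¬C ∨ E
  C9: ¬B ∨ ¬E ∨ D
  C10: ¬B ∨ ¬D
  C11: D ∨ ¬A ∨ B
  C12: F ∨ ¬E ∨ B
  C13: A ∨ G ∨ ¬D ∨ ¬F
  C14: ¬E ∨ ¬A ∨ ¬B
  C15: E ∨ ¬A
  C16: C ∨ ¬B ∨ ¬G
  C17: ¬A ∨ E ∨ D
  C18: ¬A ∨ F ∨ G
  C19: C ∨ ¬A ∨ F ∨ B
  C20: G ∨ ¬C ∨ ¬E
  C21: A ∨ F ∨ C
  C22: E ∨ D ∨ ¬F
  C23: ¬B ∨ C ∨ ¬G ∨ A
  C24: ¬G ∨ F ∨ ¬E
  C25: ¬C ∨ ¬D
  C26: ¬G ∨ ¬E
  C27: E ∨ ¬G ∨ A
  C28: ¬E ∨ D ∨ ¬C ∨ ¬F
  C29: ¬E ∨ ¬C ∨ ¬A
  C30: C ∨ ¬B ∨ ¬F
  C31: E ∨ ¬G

Suppose A = False.
Suppose D = False.
The clause (¬B) is unit, so B = False.
Suppose F = True.
The clause (E) is unit, so E = True.
The clause (¬G) is unit, so G = False.
The clause (¬C) is unit, so C = False.
Every clause now holds.
A satisfying assignment: A ↦ False,  B ↦ False,  C ↦ False,  D ↦ False,  E ↦ True,  F ↦ True,  G ↦ False.

Yes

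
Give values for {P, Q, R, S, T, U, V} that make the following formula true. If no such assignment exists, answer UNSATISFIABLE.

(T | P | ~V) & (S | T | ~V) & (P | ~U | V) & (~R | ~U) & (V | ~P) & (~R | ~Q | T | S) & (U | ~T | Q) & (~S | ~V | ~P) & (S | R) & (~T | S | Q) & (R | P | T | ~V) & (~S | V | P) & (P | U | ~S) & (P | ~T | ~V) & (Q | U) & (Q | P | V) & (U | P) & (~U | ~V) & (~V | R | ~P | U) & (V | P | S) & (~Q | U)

Suppose R = 0.
(S) alone gives S = 1.
Suppose V = 1.
(~P) alone gives P = 0.
(T) alone gives T = 1.
Now (~T) is unsatisfied and unit — conflict.
Undo V and try V = 0.
(~P) alone gives P = 0.
Now (P) is unsatisfied and unit — conflict.
Either choice for V ends in contradiction.
Undo R and try R = 1.
(~U) alone gives U = 0.
(Q) alone gives Q = 1.
Now (~Q) is unsatisfied and unit — conflict.
Either choice for R ends in contradiction.

UNSATISFIABLE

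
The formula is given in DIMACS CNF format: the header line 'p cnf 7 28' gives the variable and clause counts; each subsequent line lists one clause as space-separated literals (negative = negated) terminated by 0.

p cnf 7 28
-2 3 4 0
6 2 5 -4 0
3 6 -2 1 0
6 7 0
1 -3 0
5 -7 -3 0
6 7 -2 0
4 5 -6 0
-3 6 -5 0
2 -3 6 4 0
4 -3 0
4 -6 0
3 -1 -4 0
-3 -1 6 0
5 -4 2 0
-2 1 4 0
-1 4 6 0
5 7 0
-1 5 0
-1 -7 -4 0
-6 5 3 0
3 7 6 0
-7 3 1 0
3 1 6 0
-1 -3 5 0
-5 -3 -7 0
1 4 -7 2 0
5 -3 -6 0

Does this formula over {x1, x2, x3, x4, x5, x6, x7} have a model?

Branch on x6: set x6 = True.
(x4) alone gives x4 = True.
Branch on x1: set x1 = False.
(¬x3) alone gives x3 = False.
(x5) alone gives x5 = True.
(¬x7) alone gives x7 = False.
Every clause is now satisfied; x2 is unconstrained.
A satisfying assignment: x1 ↦ False, x2 ↦ True, x3 ↦ False, x4 ↦ True, x5 ↦ True, x6 ↦ True, x7 ↦ False.

Yes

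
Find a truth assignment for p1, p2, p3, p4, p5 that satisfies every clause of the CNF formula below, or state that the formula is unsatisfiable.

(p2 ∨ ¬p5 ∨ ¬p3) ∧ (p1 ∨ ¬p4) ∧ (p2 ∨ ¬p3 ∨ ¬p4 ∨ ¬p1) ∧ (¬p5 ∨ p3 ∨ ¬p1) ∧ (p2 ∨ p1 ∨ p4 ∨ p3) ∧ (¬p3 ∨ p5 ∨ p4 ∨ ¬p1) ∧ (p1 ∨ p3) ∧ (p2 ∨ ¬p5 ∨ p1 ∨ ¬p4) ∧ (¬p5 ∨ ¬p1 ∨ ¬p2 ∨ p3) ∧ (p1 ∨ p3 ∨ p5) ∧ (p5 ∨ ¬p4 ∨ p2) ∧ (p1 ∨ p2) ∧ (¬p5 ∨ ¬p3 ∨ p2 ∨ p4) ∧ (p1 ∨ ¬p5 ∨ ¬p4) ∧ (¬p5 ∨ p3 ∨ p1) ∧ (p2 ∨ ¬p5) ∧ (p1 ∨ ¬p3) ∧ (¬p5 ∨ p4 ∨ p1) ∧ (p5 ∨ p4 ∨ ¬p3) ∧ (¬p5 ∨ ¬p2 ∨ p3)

p1=True,  p2=False,  p3=False,  p4=False,  p5=False

Branch on p1: set p1 = True.
Branch on p5: set p5 = False.
Branch on p3: set p3 = False.
Branch on p4: set p4 = False.
All clauses hold; p2 can take either value.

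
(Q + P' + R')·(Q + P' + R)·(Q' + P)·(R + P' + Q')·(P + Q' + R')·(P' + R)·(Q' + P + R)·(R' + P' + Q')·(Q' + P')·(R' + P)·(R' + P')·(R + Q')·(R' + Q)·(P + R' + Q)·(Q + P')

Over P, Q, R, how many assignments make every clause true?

There are 2^3 = 8 truth assignments over (P, Q, R).
Split on Q. With Q = 1, the clauses containing Q are satisfied and Q' drops from the rest; 0 of the 2^2 = 4 assignments to the other variables satisfy what remains.
With Q = 0, by the same count on the reduced clause set, 1 assignment works.
(One model: P=F, Q=F, R=F.)
Total: 0 + 1 = 1.

1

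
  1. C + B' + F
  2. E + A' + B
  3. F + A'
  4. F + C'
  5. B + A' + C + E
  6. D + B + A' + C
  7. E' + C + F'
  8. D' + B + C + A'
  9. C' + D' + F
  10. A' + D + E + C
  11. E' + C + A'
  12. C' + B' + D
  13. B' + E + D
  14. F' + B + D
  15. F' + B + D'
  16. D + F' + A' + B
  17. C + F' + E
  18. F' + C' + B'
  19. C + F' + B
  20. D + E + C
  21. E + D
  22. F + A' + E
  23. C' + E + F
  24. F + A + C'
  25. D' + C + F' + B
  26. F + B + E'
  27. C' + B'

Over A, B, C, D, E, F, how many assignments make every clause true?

There are 2^6 = 64 truth assignments over (A, B, C, D, E, F).
Split on F. With F = 1, the clauses containing F are satisfied and F' drops from the rest; 0 of the 2^5 = 32 assignments to the other variables satisfy what remains.
With F = 0, by the same count on the reduced clause set, 1 assignment works.
(One model: A=F, B=F, C=F, D=T, E=F, F=F.)
Total: 0 + 1 = 1.

1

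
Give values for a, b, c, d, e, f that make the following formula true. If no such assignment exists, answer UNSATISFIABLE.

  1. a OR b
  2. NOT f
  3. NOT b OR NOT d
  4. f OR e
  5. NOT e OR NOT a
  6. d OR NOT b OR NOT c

a=false,  b=true,  c=false,  d=false,  e=true,  f=false

From the singleton clause (NOT f), f = false.
From the singleton clause (e), e = true.
From the singleton clause (NOT a), a = false.
From the singleton clause (b), b = true.
From the singleton clause (NOT d), d = false.
From the singleton clause (NOT c), c = false.
This assignment satisfies each clause.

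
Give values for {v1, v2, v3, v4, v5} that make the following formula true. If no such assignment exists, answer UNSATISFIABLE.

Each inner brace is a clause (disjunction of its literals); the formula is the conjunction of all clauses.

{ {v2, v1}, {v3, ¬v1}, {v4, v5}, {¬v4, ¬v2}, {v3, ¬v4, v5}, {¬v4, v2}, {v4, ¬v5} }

Case v2 = True:
Unit clause (¬v4) forces v4 = False.
Unit clause (v5) forces v5 = True.
Now (¬v5) is unsatisfied and unit — conflict.
So v2 must be the other value — set v2 = False.
Unit clause (v1) forces v1 = True.
Unit clause (v3) forces v3 = True.
Unit clause (¬v4) forces v4 = False.
Unit clause (v5) forces v5 = True.
Now (¬v5) is unsatisfied and unit — conflict.
Either choice for v2 ends in contradiction.

UNSATISFIABLE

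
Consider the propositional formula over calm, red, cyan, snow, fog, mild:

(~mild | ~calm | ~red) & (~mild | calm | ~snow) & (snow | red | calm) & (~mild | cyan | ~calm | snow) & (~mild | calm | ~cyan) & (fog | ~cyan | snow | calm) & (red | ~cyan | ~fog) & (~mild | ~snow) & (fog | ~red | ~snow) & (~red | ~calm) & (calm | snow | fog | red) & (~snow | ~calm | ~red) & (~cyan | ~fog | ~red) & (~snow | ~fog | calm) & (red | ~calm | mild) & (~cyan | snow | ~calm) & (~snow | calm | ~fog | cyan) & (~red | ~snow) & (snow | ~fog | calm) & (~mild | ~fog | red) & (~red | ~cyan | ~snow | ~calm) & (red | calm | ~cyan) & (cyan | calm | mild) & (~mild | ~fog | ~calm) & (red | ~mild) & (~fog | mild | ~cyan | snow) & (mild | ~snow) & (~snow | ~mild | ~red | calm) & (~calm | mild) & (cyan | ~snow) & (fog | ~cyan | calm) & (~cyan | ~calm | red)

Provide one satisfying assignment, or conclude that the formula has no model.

calm ↦ 0,  red ↦ 1,  cyan ↦ 0,  snow ↦ 0,  fog ↦ 0,  mild ↦ 1

Branch on mild: set mild = 1.
(~snow) alone gives snow = 0.
(red) alone gives red = 1.
(~calm) alone gives calm = 0.
(~cyan) alone gives cyan = 0.
(~fog) alone gives fog = 0.
Every clause now holds.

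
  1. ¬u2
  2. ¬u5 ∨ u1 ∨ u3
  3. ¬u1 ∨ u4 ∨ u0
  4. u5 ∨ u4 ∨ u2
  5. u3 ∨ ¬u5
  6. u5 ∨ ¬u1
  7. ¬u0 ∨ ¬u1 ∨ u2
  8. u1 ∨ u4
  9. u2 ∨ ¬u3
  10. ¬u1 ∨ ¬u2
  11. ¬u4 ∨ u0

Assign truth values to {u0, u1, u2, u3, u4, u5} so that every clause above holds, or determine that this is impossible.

u0: True; u1: False; u2: False; u3: False; u4: True; u5: False

The clause (¬u2) is unit, so u2 = False.
The clause (¬u3) is unit, so u3 = False.
The clause (¬u5) is unit, so u5 = False.
The clause (u4) is unit, so u4 = True.
The clause (¬u1) is unit, so u1 = False.
The clause (u0) is unit, so u0 = True.
Every clause now holds.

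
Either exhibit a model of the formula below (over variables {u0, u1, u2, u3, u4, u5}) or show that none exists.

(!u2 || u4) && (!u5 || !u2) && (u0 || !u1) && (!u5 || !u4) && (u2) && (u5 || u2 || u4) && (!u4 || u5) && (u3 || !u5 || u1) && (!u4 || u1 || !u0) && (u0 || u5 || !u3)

UNSATISFIABLE

The clause (u2) is unit, so u2 = true.
The clause (u4) is unit, so u4 = true.
The clause (!u5) is unit, so u5 = false.
But (u5) is also a unit clause — contradiction.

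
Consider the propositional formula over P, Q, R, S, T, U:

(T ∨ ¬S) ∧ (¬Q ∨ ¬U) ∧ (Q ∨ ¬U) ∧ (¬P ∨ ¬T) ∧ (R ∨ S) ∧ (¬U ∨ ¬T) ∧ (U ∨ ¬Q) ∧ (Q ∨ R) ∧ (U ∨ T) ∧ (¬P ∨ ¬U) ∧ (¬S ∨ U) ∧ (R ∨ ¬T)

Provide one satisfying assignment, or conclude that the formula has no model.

Suppose T = True.
From the singleton clause (¬P), P = False.
From the singleton clause (¬U), U = False.
From the singleton clause (¬Q), Q = False.
From the singleton clause (R), R = True.
From the singleton clause (¬S), S = False.
This assignment satisfies each clause.

P ↦ False, Q ↦ False, R ↦ True, S ↦ False, T ↦ True, U ↦ False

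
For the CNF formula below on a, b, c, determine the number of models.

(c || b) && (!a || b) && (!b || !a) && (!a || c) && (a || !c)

1

There are 2^3 = 8 truth assignments over (a, b, c).
Check each against the 5 clauses (columns in the order a, b, c):
  F F F  ✗ fails (c || b)
  F F T  ✗ fails (a || !c)
  F T F  ✓ satisfies all
  F T T  ✗ fails (a || !c)
  T F F  ✗ fails (c || b)
  T F T  ✗ fails (!a || b)
  T T F  ✗ fails (!b || !a)
  T T T  ✗ fails (!b || !a)
1 of the 8 rows is a model.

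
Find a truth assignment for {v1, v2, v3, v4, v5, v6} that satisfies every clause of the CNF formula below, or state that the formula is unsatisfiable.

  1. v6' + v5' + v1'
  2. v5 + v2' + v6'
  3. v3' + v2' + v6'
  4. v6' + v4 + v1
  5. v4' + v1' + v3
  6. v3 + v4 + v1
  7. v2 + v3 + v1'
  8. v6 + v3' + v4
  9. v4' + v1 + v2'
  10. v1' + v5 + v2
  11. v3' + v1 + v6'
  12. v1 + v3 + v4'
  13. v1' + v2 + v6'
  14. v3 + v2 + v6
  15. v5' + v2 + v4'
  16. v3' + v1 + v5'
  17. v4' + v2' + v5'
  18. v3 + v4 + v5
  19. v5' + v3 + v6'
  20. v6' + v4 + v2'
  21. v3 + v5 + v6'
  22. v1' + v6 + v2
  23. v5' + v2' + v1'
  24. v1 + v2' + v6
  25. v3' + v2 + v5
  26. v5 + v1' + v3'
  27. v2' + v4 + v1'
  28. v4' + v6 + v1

Case v6 = 0:
Case v3 = 0:
Unit clause (v2) forces v2 = 1.
Unit clause (v1) forces v1 = 1.
Unit clause (v4') forces v4 = 0.
Now (v4) is unsatisfied and unit — conflict.
That branch fails; take v3 = 1 instead.
Unit clause (v4) forces v4 = 1.
Unit clause (v1) forces v1 = 1.
Unit clause (v2) forces v2 = 1.
Unit clause (v5') forces v5 = 0.
Now (v5) is unsatisfied and unit — conflict.
Neither v3 = 1 nor v3 = 0 works.
That branch fails; take v6 = 1 instead.
Case v5 = 0:
Unit clause (v2') forces v2 = 0.
Unit clause (v1') forces v1 = 0.
Unit clause (v4) forces v4 = 1.
Unit clause (v3') forces v3 = 0.
Now (v3) is unsatisfied and unit — conflict.
That branch fails; take v5 = 1 instead.
Unit clause (v1') forces v1 = 0.
Unit clause (v4) forces v4 = 1.
Unit clause (v2') forces v2 = 0.
Now (v2) is unsatisfied and unit — conflict.
Neither v5 = 1 nor v5 = 0 works.
Neither v6 = 1 nor v6 = 0 works.

UNSATISFIABLE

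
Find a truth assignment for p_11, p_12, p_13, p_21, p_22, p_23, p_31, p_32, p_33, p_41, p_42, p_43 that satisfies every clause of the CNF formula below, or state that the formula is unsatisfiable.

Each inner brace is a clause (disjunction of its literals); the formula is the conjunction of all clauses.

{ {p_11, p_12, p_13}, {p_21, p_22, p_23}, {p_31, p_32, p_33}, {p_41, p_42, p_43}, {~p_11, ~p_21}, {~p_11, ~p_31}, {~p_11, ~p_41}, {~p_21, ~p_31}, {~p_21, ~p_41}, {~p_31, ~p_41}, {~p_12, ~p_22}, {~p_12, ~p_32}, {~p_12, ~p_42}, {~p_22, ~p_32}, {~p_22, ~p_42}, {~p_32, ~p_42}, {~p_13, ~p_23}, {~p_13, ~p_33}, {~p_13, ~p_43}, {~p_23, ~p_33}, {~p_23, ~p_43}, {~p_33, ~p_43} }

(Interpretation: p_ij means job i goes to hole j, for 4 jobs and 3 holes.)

Suppose p_11 = 0.
Suppose p_12 = 1.
(~p_22) alone gives p_22 = 0.
(~p_32) alone gives p_32 = 0.
(~p_42) alone gives p_42 = 0.
Suppose p_21 = 1.
(~p_31) alone gives p_31 = 0.
(p_33) alone gives p_33 = 1.
(~p_41) alone gives p_41 = 0.
(p_43) alone gives p_43 = 1.
But (~p_43) is also a unit clause — contradiction.
Backtrack on p_21: now try p_21 = 0.
(p_23) alone gives p_23 = 1.
(~p_13) alone gives p_13 = 0.
(~p_33) alone gives p_33 = 0.
(p_31) alone gives p_31 = 1.
(~p_41) alone gives p_41 = 0.
(p_43) alone gives p_43 = 1.
But (~p_43) is also a unit clause — contradiction.
Either choice for p_21 ends in contradiction.
Backtrack on p_12: now try p_12 = 0.
(p_13) alone gives p_13 = 1.
(~p_23) alone gives p_23 = 0.
(~p_33) alone gives p_33 = 0.
(~p_43) alone gives p_43 = 0.
Suppose p_21 = 1.
(~p_31) alone gives p_31 = 0.
(p_32) alone gives p_32 = 1.
(~p_41) alone gives p_41 = 0.
(p_42) alone gives p_42 = 1.
But (~p_42) is also a unit clause — contradiction.
Backtrack on p_21: now try p_21 = 0.
(p_22) alone gives p_22 = 1.
(~p_32) alone gives p_32 = 0.
(p_31) alone gives p_31 = 1.
(~p_41) alone gives p_41 = 0.
(p_42) alone gives p_42 = 1.
But (~p_42) is also a unit clause — contradiction.
Either choice for p_21 ends in contradiction.
Either choice for p_12 ends in contradiction.
Backtrack on p_11: now try p_11 = 1.
(~p_21) alone gives p_21 = 0.
(~p_31) alone gives p_31 = 0.
(~p_41) alone gives p_41 = 0.
Suppose p_22 = 1.
(~p_12) alone gives p_12 = 0.
(~p_32) alone gives p_32 = 0.
(p_33) alone gives p_33 = 1.
(~p_42) alone gives p_42 = 0.
(p_43) alone gives p_43 = 1.
But (~p_43) is also a unit clause — contradiction.
Backtrack on p_22: now try p_22 = 0.
(p_23) alone gives p_23 = 1.
(~p_13) alone gives p_13 = 0.
(~p_33) alone gives p_33 = 0.
(p_32) alone gives p_32 = 1.
(~p_12) alone gives p_12 = 0.
(~p_42) alone gives p_42 = 0.
(p_43) alone gives p_43 = 1.
But (~p_43) is also a unit clause — contradiction.
Either choice for p_22 ends in contradiction.
Either choice for p_11 ends in contradiction.

UNSATISFIABLE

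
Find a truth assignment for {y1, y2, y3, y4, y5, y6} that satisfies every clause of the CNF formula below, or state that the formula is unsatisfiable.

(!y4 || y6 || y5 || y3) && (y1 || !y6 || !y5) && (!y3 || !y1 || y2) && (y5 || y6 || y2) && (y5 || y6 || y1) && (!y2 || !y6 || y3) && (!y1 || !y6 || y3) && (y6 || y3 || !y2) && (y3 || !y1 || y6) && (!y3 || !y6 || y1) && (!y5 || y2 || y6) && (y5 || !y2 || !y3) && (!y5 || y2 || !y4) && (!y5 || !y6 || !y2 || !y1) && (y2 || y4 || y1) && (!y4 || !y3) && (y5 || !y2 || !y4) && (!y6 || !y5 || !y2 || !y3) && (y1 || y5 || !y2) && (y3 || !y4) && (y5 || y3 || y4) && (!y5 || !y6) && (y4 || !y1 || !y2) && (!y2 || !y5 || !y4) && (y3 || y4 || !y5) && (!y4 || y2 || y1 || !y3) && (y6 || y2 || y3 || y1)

Suppose y4 = false.
Suppose y2 = true.
(!y1) alone gives y1 = false.
(y5) alone gives y5 = true.
(!y6) alone gives y6 = false.
(y3) alone gives y3 = true.
All clauses are satisfied.

y1: false, y2: true, y3: true, y4: false, y5: true, y6: false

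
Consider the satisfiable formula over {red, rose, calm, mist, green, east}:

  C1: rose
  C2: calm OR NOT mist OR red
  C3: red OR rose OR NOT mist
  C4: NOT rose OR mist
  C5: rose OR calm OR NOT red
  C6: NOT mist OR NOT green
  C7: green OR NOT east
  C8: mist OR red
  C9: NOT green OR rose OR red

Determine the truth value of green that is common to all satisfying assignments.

False

Suppose green = true.
From the singleton clause (rose), rose = true.
From the singleton clause (mist), mist = true.
That conflicts with the unit clause (NOT mist).
So every satisfying assignment has green = False.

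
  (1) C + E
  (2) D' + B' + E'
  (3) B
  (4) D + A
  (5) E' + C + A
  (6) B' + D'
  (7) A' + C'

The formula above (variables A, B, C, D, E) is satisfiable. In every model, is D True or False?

False

Suppose D = 1.
Unit clause (B) forces B = 1.
That conflicts with the unit clause (B').
So every satisfying assignment has D = False.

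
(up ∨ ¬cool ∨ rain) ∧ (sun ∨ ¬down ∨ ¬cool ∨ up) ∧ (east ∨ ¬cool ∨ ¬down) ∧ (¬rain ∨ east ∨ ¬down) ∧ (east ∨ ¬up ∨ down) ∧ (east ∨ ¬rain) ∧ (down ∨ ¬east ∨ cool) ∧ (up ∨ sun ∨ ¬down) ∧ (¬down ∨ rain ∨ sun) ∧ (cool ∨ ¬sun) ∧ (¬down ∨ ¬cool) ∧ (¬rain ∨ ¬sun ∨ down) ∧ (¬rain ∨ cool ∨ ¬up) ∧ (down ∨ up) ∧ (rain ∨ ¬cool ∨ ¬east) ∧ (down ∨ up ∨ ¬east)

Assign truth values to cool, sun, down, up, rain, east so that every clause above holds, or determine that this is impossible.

Branch on east: set east = True.
Branch on down: set down = False.
(cool) alone gives cool = True.
(up) alone gives up = True.
(rain) alone gives rain = True.
(¬sun) alone gives sun = False.
All clauses are satisfied.

cool=True; sun=False; down=False; up=True; rain=True; east=True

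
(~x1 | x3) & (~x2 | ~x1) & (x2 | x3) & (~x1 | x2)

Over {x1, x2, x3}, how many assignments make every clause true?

3

There are 2^3 = 8 truth assignments over (x1, x2, x3).
Split on x3. With x3 = 1, the clauses containing x3 are satisfied and ~x3 drops from the rest; 2 of the 2^2 = 4 assignments to the other variables satisfy what remains.
With x3 = 0, by the same count on the reduced clause set, 1 assignment works.
(One model: x1=F, x2=F, x3=T.)
Total: 2 + 1 = 3.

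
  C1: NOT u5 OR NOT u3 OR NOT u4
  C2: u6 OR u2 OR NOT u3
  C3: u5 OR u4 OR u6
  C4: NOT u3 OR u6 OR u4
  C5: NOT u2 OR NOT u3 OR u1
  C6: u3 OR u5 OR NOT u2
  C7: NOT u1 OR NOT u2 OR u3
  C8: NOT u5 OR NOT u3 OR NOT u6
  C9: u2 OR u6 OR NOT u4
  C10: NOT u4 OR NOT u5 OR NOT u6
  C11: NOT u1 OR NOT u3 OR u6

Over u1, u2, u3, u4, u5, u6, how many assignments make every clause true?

17

There are 2^6 = 64 truth assignments over (u1, u2, u3, u4, u5, u6).
Split on u1. With u1 = true, the clauses containing u1 are satisfied and NOT u1 drops from the rest; 8 of the 2^5 = 32 assignments to the other variables satisfy what remains.
With u1 = false, by the same count on the reduced clause set, 9 assignments work.
(One model: u1=F, u2=F, u3=F, u4=F, u5=F, u6=T.)
Total: 8 + 9 = 17.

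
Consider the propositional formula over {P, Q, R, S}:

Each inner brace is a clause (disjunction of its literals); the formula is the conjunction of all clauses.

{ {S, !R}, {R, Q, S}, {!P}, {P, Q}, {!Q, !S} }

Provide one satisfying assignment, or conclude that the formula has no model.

P=false,  Q=true,  R=false,  S=false

Unit clause (!P) forces P = false.
Unit clause (Q) forces Q = true.
Unit clause (!S) forces S = false.
Unit clause (!R) forces R = false.
Every clause now holds.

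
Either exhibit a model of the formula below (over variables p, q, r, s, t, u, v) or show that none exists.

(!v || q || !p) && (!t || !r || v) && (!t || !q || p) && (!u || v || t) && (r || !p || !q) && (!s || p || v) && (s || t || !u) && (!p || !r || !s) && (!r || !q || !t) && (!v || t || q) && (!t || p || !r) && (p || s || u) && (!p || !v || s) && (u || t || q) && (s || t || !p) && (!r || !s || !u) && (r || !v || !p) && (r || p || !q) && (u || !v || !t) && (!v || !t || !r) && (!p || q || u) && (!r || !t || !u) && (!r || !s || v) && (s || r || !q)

p ↦ false; q ↦ false; r ↦ false; s ↦ true; t ↦ true; u ↦ true; v ↦ true

Branch on v: set v = true.
Branch on q: set q = false.
The clause (!p) is unit, so p = false.
The clause (t) is unit, so t = true.
The clause (!r) is unit, so r = false.
The clause (u) is unit, so u = true.
Every clause is now satisfied; s is unconstrained.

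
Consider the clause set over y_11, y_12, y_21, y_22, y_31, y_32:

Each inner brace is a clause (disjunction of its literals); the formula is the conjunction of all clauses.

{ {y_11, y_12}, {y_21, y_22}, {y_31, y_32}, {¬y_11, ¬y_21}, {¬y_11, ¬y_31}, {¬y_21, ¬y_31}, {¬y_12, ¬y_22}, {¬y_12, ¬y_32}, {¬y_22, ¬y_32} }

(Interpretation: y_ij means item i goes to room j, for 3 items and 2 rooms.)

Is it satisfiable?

Unsatisfiable

Case y_11 = True:
The clause (¬y_21) is unit, so y_21 = False.
The clause (y_22) is unit, so y_22 = True.
The clause (¬y_31) is unit, so y_31 = False.
The clause (y_32) is unit, so y_32 = True.
Now (¬y_32) is unsatisfied and unit — conflict.
Backtrack on y_11: now try y_11 = False.
The clause (y_12) is unit, so y_12 = True.
The clause (¬y_22) is unit, so y_22 = False.
The clause (y_21) is unit, so y_21 = True.
The clause (¬y_31) is unit, so y_31 = False.
The clause (y_32) is unit, so y_32 = True.
Now (¬y_32) is unsatisfied and unit — conflict.
Neither y_11 = True nor y_11 = False works.
No assignment satisfies every clause.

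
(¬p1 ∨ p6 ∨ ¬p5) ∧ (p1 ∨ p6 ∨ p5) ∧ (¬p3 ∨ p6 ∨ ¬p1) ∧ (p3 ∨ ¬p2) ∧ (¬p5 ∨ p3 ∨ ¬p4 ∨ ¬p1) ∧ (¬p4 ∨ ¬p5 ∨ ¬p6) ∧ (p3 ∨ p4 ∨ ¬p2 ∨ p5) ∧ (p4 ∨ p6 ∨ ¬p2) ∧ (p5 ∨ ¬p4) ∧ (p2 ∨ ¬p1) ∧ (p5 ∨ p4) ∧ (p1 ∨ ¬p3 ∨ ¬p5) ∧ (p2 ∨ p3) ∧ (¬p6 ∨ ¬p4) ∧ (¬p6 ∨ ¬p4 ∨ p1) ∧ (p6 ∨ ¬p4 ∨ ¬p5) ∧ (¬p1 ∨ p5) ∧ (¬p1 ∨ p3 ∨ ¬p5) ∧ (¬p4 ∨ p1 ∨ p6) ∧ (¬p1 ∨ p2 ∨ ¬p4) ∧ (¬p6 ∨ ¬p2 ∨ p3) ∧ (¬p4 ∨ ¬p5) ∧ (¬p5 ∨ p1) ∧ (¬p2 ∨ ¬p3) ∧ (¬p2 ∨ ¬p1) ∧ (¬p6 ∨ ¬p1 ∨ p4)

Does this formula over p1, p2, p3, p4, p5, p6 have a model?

No, unsatisfiable

Try p3 = True.
The clause (¬p2) is unit, so p2 = False.
The clause (¬p1) is unit, so p1 = False.
The clause (¬p5) is unit, so p5 = False.
The clause (p6) is unit, so p6 = True.
The clause (¬p4) is unit, so p4 = False.
Now (p4) is unsatisfied and unit — conflict.
That branch fails; take p3 = False instead.
The clause (¬p2) is unit, so p2 = False.
Now (p2) is unsatisfied and unit — conflict.
Either choice for p3 ends in contradiction.
No assignment satisfies every clause.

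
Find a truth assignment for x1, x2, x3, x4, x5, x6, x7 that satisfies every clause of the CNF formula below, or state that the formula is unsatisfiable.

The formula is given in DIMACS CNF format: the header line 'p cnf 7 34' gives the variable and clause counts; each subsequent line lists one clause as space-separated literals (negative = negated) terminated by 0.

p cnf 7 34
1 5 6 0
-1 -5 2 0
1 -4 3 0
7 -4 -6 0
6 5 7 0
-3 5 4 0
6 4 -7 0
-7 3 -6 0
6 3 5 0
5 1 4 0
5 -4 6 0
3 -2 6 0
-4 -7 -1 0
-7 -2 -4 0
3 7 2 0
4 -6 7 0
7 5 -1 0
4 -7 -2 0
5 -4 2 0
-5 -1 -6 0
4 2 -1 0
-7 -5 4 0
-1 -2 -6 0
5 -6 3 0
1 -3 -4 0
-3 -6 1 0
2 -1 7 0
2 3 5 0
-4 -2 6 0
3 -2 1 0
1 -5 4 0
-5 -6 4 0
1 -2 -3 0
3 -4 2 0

x1: True, x2: True, x3: True, x4: False, x5: True, x6: False, x7: False

Branch on x1: set x1 = True.
Branch on x5: set x5 = True.
Unit clause (x2) forces x2 = True.
Unit clause (¬x6) forces x6 = False.
Unit clause (x3) forces x3 = True.
Unit clause (¬x4) forces x4 = False.
Unit clause (¬x7) forces x7 = False.
Every clause now holds.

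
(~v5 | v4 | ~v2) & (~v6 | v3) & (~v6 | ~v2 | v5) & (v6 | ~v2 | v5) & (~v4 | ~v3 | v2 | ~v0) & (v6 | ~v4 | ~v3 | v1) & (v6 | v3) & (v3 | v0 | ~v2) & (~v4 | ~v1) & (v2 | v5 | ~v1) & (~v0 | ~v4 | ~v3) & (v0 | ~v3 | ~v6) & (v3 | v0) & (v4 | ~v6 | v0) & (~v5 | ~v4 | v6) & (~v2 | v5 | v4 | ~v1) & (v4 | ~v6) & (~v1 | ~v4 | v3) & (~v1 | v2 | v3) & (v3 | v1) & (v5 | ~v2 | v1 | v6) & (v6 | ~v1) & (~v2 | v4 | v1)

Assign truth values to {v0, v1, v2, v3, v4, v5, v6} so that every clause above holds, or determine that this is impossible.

Suppose v6 = 0.
(v3) alone gives v3 = 1.
(~v1) alone gives v1 = 0.
(~v4) alone gives v4 = 0.
(~v2) alone gives v2 = 0.
No clause remains; v0, v5 are free.

v0=1, v1=0, v2=0, v3=1, v4=0, v5=1, v6=0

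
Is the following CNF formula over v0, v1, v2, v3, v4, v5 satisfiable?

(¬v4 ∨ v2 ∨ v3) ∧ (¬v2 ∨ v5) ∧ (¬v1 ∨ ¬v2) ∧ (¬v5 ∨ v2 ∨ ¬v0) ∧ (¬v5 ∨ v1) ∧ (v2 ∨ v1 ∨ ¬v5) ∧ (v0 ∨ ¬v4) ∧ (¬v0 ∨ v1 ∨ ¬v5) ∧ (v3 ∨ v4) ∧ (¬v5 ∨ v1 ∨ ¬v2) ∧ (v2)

The clause (v2) is unit, so v2 = True.
The clause (v5) is unit, so v5 = True.
The clause (¬v1) is unit, so v1 = False.
Now (v1) is unsatisfied and unit — conflict.
No assignment satisfies every clause.

No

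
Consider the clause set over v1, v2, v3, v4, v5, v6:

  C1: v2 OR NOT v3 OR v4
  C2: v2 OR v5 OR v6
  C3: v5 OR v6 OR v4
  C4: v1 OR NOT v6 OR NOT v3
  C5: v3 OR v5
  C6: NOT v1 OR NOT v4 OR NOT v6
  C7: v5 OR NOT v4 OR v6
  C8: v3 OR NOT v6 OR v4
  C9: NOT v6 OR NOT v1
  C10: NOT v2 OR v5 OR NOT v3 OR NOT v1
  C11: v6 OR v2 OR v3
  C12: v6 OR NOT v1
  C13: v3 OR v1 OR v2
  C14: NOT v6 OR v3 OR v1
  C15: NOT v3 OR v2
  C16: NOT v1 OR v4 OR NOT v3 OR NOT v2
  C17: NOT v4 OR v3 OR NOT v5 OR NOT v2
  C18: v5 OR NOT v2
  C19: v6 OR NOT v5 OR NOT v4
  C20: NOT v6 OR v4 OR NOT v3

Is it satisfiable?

Yes

Case v3 = true:
The clause (v2) is unit, so v2 = true.
The clause (v5) is unit, so v5 = true.
Case v1 = false:
The clause (NOT v6) is unit, so v6 = false.
The clause (NOT v4) is unit, so v4 = false.
This assignment satisfies each clause.
A satisfying assignment: v1=false,  v2=true,  v3=true,  v4=false,  v5=true,  v6=false.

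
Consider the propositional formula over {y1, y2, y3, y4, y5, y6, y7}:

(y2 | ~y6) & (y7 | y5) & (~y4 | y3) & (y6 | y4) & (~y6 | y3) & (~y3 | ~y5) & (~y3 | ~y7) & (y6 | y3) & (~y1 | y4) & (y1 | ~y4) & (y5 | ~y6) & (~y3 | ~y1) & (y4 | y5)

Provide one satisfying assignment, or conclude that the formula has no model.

Branch on y2: set y2 = 1.
Branch on y7: set y7 = 1.
(~y3) alone gives y3 = 0.
(~y4) alone gives y4 = 0.
(y6) alone gives y6 = 1.
Now (~y6) is unsatisfied and unit — conflict.
Undo y7 and try y7 = 0.
(y5) alone gives y5 = 1.
(~y3) alone gives y3 = 0.
(~y4) alone gives y4 = 0.
(y6) alone gives y6 = 1.
Now (~y6) is unsatisfied and unit — conflict.
Either choice for y7 ends in contradiction.
Undo y2 and try y2 = 0.
(~y6) alone gives y6 = 0.
(y4) alone gives y4 = 1.
(y3) alone gives y3 = 1.
(~y5) alone gives y5 = 0.
(y7) alone gives y7 = 1.
Now (~y7) is unsatisfied and unit — conflict.
Either choice for y2 ends in contradiction.

UNSATISFIABLE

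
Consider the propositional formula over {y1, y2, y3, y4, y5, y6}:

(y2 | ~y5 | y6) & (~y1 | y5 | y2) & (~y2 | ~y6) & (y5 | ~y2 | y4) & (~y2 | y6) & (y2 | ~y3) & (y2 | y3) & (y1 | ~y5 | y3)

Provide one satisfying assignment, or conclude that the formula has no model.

Try y2 = 0.
From the singleton clause (~y3), y3 = 0.
Now (y3) is unsatisfied and unit — conflict.
So y2 must be the other value — set y2 = 1.
From the singleton clause (~y6), y6 = 0.
Now (y6) is unsatisfied and unit — conflict.
Either choice for y2 ends in contradiction.

UNSATISFIABLE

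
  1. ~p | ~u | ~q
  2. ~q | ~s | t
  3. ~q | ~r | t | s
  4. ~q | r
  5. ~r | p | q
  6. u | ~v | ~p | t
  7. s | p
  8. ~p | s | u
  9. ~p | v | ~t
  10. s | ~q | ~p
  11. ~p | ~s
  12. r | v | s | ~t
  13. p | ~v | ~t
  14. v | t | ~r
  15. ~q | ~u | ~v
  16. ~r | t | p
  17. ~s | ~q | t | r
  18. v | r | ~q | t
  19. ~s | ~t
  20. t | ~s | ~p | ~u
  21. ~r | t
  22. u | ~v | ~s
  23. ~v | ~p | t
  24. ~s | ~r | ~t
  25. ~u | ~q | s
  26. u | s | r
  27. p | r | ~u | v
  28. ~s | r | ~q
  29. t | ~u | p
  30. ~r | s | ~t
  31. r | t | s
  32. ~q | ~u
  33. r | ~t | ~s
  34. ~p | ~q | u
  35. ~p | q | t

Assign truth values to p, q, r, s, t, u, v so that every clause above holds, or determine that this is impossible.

Case q = 0:
Case r = 0:
Case s = 1:
(~p) alone gives p = 0.
(~t) alone gives t = 0.
(~u) alone gives u = 0.
(~v) alone gives v = 0.
Every clause now holds.

p: 0,  q: 0,  r: 0,  s: 1,  t: 0,  u: 0,  v: 0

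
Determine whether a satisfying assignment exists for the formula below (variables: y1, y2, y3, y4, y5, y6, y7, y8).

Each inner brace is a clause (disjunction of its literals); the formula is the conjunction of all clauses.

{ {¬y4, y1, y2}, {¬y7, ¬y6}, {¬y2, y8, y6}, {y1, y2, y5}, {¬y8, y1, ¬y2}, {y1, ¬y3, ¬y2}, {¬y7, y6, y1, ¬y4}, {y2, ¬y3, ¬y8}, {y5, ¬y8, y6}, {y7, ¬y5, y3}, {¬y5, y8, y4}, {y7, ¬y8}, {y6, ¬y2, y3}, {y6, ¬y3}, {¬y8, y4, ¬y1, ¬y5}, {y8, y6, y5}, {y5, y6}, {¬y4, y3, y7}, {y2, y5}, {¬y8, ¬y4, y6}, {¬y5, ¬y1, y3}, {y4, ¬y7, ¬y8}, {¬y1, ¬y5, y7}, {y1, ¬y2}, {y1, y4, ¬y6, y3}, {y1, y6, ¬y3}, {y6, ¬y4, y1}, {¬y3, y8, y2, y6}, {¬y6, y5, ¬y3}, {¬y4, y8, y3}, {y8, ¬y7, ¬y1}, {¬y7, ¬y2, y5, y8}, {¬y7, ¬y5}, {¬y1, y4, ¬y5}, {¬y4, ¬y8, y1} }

Satisfiable

Case y7 = False:
Unit clause (¬y8) forces y8 = False.
Case y2 = True:
Unit clause (y6) forces y6 = True.
Unit clause (y1) forces y1 = True.
Unit clause (¬y5) forces y5 = False.
Unit clause (¬y3) forces y3 = False.
Unit clause (¬y4) forces y4 = False.
This assignment satisfies each clause.
A satisfying assignment: y1=True, y2=True, y3=False, y4=False, y5=False, y6=True, y7=False, y8=False.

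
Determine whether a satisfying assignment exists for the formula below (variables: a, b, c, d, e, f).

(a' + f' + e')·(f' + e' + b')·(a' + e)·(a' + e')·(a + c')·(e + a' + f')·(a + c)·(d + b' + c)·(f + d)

No, unsatisfiable

Suppose a = 0.
The clause (c') is unit, so c = 0.
Now (c) is unsatisfied and unit — conflict.
Undo a and try a = 1.
The clause (e) is unit, so e = 1.
Now (e') is unsatisfied and unit — conflict.
Either choice for a ends in contradiction.
No assignment satisfies every clause.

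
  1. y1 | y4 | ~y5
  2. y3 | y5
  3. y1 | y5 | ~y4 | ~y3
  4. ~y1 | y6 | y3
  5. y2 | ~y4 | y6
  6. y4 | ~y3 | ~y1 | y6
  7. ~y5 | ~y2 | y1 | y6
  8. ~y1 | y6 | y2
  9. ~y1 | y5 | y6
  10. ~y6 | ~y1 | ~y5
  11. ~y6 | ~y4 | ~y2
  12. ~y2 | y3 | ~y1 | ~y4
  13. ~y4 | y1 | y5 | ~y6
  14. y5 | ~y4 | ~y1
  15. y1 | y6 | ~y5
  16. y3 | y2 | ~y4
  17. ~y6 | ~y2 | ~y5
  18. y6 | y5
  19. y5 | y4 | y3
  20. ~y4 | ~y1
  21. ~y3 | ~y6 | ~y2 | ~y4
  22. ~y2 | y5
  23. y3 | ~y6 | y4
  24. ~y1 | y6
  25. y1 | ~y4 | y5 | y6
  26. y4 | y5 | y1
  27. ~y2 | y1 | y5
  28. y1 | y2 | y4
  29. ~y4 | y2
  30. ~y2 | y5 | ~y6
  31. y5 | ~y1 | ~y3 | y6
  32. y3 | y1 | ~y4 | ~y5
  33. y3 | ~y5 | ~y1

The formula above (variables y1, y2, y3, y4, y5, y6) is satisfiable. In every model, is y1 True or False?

Suppose y1 = 0.
Suppose y4 = 1.
Unit clause (y2) forces y2 = 1.
Unit clause (~y6) forces y6 = 0.
Unit clause (~y5) forces y5 = 0.
That conflicts with the unit clause (y5).
Undo y4 and try y4 = 0.
Unit clause (~y5) forces y5 = 0.
That conflicts with the unit clause (y5).
Both values of y4 lead to a conflict.
So every satisfying assignment has y1 = True.

True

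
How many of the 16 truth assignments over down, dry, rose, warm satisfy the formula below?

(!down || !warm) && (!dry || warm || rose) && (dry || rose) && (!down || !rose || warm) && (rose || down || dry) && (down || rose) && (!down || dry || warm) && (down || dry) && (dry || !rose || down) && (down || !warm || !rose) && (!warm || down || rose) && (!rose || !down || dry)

1

There are 2^4 = 16 truth assignments over (down, dry, rose, warm).
Split on rose. With rose = true, the clauses containing rose are satisfied and !rose drops from the rest; 1 of the 2^3 = 8 assignments to the other variables satisfy what remains.
With rose = false, by the same count on the reduced clause set, 0 assignments work.
(One model: down=F, dry=T, rose=T, warm=F.)
Total: 1 + 0 = 1.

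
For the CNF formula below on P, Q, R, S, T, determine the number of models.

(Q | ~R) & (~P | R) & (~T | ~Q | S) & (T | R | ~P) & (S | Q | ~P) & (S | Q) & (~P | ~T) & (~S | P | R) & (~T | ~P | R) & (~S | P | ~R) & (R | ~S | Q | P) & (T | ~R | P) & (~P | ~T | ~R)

There are 2^5 = 32 truth assignments over (P, Q, R, S, T).
Split on T. With T = 1, the clauses containing T are satisfied and ~T drops from the rest; 0 of the 2^4 = 16 assignments to the other variables satisfy what remains.
With T = 0, by the same count on the reduced clause set, 3 assignments work.
(One model: P=F, Q=T, R=F, S=F, T=F.)
Total: 0 + 3 = 3.

3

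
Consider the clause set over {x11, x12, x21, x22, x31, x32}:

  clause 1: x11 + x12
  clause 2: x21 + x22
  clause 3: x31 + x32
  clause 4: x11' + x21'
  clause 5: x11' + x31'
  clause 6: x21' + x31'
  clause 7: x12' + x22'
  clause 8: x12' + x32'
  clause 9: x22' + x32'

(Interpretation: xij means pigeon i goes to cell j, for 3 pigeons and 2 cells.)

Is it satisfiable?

Case x11 = 1:
Unit clause (x21') forces x21 = 0.
Unit clause (x22) forces x22 = 1.
Unit clause (x31') forces x31 = 0.
Unit clause (x32) forces x32 = 1.
Now (x32') is unsatisfied and unit — conflict.
Undo x11 and try x11 = 0.
Unit clause (x12) forces x12 = 1.
Unit clause (x22') forces x22 = 0.
Unit clause (x21) forces x21 = 1.
Unit clause (x31') forces x31 = 0.
Unit clause (x32) forces x32 = 1.
Now (x32') is unsatisfied and unit — conflict.
Both values of x11 lead to a conflict.
No assignment satisfies every clause.

Unsatisfiable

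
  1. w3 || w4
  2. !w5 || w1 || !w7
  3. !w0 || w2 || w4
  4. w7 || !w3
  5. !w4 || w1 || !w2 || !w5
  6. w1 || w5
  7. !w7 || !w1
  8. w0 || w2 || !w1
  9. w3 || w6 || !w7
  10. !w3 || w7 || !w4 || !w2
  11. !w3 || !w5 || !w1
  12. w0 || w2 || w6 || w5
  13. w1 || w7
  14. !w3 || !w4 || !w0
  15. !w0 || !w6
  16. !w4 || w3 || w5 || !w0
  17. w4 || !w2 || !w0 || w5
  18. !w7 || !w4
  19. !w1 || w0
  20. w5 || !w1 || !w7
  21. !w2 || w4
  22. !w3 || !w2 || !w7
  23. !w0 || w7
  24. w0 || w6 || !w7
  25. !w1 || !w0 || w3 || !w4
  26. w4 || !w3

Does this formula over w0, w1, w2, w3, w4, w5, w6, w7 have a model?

No, unsatisfiable

Suppose w3 = true.
(w7) alone gives w7 = true.
(!w1) alone gives w1 = false.
(!w5) alone gives w5 = false.
Now (w5) is unsatisfied and unit — conflict.
That branch fails; take w3 = false instead.
(w4) alone gives w4 = true.
(!w7) alone gives w7 = false.
(w1) alone gives w1 = true.
(w0) alone gives w0 = true.
Now (!w0) is unsatisfied and unit — conflict.
Either choice for w3 ends in contradiction.
No assignment satisfies every clause.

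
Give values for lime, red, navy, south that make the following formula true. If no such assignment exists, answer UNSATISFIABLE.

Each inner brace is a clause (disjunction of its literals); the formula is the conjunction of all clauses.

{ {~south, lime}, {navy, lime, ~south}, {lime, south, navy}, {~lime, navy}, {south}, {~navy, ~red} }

lime=1; red=0; navy=1; south=1

The clause (south) is unit, so south = 1.
The clause (lime) is unit, so lime = 1.
The clause (navy) is unit, so navy = 1.
The clause (~red) is unit, so red = 0.
Every clause now holds.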